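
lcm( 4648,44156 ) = 88312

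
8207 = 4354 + 3853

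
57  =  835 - 778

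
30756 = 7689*4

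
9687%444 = 363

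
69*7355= 507495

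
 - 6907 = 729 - 7636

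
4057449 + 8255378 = 12312827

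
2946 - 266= 2680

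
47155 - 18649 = 28506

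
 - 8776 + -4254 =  - 13030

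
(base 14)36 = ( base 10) 48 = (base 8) 60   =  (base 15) 33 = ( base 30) 1I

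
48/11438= 24/5719 = 0.00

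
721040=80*9013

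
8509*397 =3378073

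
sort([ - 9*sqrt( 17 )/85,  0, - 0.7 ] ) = [ - 0.7,  -  9*sqrt(17)/85, 0 ] 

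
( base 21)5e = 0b1110111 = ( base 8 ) 167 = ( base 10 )119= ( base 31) 3Q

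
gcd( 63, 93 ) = 3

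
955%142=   103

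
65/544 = 65/544 =0.12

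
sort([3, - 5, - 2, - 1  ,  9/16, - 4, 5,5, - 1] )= [-5,- 4,-2, - 1, - 1,  9/16, 3,5,  5 ] 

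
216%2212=216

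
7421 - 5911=1510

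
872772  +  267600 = 1140372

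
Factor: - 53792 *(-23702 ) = 2^6 * 7^1 * 41^2 * 1693^1=1274977984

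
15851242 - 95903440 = - 80052198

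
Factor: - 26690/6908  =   - 2^ ( - 1)*5^1* 11^( - 1)* 17^1 = - 85/22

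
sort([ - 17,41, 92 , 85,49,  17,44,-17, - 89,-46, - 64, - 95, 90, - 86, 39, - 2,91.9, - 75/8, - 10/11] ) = [ - 95, - 89, - 86, - 64,-46,-17,  -  17, - 75/8, - 2,-10/11, 17, 39, 41,44,49, 85,90,91.9, 92] 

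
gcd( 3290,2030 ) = 70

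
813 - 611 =202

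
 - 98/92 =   -  49/46 = -1.07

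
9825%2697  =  1734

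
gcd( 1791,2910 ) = 3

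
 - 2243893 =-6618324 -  - 4374431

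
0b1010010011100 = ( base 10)5276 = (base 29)67r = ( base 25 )8B1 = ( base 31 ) 5f6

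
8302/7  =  1186 = 1186.00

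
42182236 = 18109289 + 24072947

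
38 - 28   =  10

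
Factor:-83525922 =-2^1*3^2*4640329^1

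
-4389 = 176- 4565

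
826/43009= 826/43009 = 0.02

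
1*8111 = 8111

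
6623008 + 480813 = 7103821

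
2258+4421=6679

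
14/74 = 7/37 = 0.19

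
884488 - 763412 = 121076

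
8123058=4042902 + 4080156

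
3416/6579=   3416/6579= 0.52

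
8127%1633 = 1595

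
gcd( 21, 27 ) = 3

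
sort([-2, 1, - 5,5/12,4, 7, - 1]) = [-5, - 2, - 1 , 5/12 , 1,4,7]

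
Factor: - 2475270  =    -  2^1*3^2*5^1*7^1*3929^1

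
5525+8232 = 13757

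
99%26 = 21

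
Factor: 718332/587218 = 359166/293609=2^1 * 3^1*31^1*47^(-1)*1931^1 * 6247^( - 1)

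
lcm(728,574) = 29848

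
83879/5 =83879/5  =  16775.80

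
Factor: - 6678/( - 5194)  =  3^2*7^(  -  1 )  =  9/7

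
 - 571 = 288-859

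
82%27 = 1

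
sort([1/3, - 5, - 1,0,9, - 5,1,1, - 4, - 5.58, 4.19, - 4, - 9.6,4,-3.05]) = [ - 9.6 , - 5.58,-5,-5, - 4, - 4, - 3.05, - 1,0, 1/3,  1,  1,4,4.19, 9 ]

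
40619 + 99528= 140147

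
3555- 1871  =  1684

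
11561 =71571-60010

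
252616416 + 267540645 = 520157061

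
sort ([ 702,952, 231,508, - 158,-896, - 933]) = [ - 933 , - 896, - 158, 231,508,702,952]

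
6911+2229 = 9140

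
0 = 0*18208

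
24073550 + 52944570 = 77018120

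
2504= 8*313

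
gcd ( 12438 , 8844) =6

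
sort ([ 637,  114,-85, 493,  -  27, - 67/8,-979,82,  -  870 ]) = [ - 979, - 870,-85, - 27, - 67/8,82,114, 493,  637 ] 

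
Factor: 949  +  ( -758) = 191^1 = 191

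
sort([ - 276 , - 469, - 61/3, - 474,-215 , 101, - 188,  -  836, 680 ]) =[ - 836 , - 474, - 469,- 276, - 215,  -  188, - 61/3, 101, 680]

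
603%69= 51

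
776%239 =59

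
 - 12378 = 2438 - 14816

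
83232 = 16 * 5202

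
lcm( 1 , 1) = 1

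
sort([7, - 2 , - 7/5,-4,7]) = [ - 4, - 2, - 7/5, 7, 7]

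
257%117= 23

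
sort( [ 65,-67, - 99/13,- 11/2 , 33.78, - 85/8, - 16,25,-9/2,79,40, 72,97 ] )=[ - 67, - 16,  -  85/8 , - 99/13, - 11/2,  -  9/2,25,33.78,40,65, 72, 79,97 ] 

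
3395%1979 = 1416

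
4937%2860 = 2077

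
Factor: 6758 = 2^1*31^1 * 109^1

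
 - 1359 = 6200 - 7559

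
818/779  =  818/779 = 1.05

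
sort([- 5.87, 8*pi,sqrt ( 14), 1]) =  [ - 5.87,1, sqrt( 14), 8*pi]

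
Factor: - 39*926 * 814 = -2^2*3^1*11^1*13^1*37^1*463^1 = -29396796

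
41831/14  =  2987 + 13/14= 2987.93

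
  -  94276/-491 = 94276/491 = 192.01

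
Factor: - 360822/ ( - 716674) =3^1 *7^(-1)*11^2*103^( - 1)=363/721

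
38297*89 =3408433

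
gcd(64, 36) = 4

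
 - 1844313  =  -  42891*43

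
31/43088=31/43088 =0.00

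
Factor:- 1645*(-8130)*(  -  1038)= - 2^2*3^2*5^2*7^1 * 47^1*173^1*271^1 = - 13882056300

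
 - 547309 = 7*( - 78187)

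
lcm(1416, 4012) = 24072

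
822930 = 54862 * 15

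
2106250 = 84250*25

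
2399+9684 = 12083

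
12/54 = 2/9 = 0.22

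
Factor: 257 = 257^1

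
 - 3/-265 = 3/265 =0.01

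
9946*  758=7539068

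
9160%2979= 223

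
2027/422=4 + 339/422 = 4.80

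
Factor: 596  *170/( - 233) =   -  101320/233 = - 2^3 * 5^1 * 17^1*149^1*233^( - 1)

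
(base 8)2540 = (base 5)21001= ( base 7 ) 4004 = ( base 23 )2DJ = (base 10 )1376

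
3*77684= 233052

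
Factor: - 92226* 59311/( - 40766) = 3^1 * 7^1*11^(  -  1)*17^(-1)*19^1 * 37^1 * 109^(-1 )*229^1* 809^1 = 2735008143/20383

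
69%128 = 69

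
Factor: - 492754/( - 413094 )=433/363 = 3^( - 1 ) * 11^( - 2)*433^1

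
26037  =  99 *263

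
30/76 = 15/38= 0.39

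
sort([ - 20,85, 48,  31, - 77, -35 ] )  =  [ - 77, - 35, - 20, 31,48,85]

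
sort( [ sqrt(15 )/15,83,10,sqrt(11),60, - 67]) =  [ - 67, sqrt(15)/15, sqrt( 11 ), 10,60,  83] 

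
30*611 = 18330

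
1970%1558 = 412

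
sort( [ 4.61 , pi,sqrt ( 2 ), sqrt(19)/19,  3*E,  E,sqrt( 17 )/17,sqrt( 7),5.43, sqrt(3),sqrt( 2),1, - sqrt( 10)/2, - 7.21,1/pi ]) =[-7.21, - sqrt ( 10)/2,sqrt( 19)/19,sqrt( 17) /17,  1/pi,  1,sqrt( 2), sqrt ( 2 ),sqrt(3),sqrt(7), E,pi,  4.61, 5.43,3*E ]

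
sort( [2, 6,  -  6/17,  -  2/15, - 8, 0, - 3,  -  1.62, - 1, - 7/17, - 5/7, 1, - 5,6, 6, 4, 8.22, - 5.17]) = [ - 8,  -  5.17 ,-5, - 3,-1.62, - 1,- 5/7,  -  7/17, - 6/17, - 2/15,0,1, 2, 4, 6, 6,6,  8.22]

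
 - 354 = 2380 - 2734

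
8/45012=2/11253 = 0.00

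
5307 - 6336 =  - 1029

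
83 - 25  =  58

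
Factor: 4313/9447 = 3^( - 1 )*19^1*47^( - 1)*67^(-1 )*227^1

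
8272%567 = 334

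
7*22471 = 157297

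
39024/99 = 394 + 2/11 = 394.18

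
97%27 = 16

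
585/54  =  10 + 5/6=10.83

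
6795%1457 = 967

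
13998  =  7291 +6707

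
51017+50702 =101719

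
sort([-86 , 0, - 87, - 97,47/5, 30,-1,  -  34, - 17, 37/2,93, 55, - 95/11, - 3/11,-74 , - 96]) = [ - 97 ,-96, - 87, - 86, - 74, - 34, - 17, - 95/11, - 1, - 3/11, 0, 47/5, 37/2,  30 , 55,93]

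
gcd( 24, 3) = 3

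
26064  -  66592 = - 40528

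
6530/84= 3265/42 = 77.74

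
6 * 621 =3726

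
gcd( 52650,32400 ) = 4050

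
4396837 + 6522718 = 10919555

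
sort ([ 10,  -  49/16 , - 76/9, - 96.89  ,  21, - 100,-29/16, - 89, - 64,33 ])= [ - 100,  -  96.89, - 89,-64, - 76/9, - 49/16, - 29/16,10,21,  33 ]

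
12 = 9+3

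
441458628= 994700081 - 553241453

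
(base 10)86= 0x56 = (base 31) 2O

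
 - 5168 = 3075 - 8243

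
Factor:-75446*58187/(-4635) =4389976402/4635 = 2^1*3^( - 2)*5^( - 1)* 7^1*  17^1*31^1*103^(  -  1)*317^1*1877^1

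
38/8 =4+3/4 = 4.75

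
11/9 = 1+2/9 = 1.22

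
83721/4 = 83721/4 = 20930.25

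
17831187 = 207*86141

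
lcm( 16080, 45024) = 225120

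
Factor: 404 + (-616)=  - 2^2*53^1 = - 212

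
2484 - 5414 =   -  2930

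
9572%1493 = 614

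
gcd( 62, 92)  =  2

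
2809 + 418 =3227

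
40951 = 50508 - 9557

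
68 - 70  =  -2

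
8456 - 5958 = 2498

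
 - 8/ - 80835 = 8/80835 = 0.00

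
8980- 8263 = 717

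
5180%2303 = 574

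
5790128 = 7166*808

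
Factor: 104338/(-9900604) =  - 2^(-1)*7^( -1 )* 13^1 * 347^(- 1) * 1019^(-1)  *4013^1 = - 52169/4950302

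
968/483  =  2 + 2/483 = 2.00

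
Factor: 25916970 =2^1*3^1 *5^1*863899^1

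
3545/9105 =709/1821= 0.39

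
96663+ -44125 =52538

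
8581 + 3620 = 12201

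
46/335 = 46/335 = 0.14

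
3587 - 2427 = 1160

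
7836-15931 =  - 8095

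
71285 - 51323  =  19962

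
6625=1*6625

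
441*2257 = 995337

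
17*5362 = 91154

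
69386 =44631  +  24755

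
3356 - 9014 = - 5658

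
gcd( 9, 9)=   9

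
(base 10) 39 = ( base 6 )103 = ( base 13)30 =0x27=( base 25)1E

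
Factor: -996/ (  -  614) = 2^1*3^1*83^1 * 307^ ( - 1) = 498/307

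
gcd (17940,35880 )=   17940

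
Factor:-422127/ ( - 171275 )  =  801/325 = 3^2  *5^ ( - 2 )*13^(-1) * 89^1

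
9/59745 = 3/19915 = 0.00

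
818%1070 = 818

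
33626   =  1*33626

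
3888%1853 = 182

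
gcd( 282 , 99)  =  3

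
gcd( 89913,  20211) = 3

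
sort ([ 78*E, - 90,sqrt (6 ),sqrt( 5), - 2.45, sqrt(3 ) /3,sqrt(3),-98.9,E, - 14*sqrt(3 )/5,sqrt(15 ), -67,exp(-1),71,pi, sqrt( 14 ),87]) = [ - 98.9, - 90,- 67 ,-14*sqrt(3 )/5,-2.45, exp( - 1 ), sqrt(3 )/3, sqrt( 3 )  ,  sqrt( 5),sqrt ( 6),E,pi, sqrt ( 14), sqrt(15 ), 71,87, 78*E]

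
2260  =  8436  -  6176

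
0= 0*8421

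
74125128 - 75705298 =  - 1580170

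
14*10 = 140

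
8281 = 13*637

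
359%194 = 165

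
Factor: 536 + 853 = 1389 = 3^1*463^1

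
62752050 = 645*97290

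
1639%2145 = 1639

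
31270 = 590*53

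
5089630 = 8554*595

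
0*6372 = 0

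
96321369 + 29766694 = 126088063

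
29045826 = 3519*8254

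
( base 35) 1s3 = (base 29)2I4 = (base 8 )4240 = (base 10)2208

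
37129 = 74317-37188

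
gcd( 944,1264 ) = 16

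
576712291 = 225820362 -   -  350891929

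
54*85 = 4590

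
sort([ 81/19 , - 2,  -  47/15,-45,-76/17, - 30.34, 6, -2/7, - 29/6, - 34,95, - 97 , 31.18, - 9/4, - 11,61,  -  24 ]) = [ - 97 , - 45, - 34, - 30.34,-24, - 11, - 29/6, - 76/17, - 47/15 , - 9/4, - 2,-2/7,81/19 , 6,31.18, 61,95]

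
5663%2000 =1663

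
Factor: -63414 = - 2^1 * 3^2*13^1 * 271^1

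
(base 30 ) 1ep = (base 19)3df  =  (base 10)1345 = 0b10101000001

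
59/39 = 1 + 20/39 = 1.51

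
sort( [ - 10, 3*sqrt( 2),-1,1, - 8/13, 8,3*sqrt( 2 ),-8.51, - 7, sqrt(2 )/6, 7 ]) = [ - 10, - 8.51,-7, -1, - 8/13, sqrt(2) /6,1, 3 * sqrt(2),3*sqrt (2 ), 7, 8 ]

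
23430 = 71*330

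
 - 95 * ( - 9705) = 921975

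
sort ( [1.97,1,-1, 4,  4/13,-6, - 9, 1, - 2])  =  [ - 9, - 6, - 2, - 1, 4/13, 1,1,  1.97,4]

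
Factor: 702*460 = 2^3 * 3^3 * 5^1 * 13^1*23^1 = 322920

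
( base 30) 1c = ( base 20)22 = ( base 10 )42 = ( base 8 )52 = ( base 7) 60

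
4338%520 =178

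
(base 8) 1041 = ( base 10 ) 545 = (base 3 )202012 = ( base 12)395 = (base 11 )456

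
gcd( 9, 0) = 9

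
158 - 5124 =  - 4966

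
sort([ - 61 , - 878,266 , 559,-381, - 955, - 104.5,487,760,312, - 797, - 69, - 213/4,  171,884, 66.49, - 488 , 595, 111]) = [ - 955, - 878, - 797, - 488,-381, - 104.5,-69, - 61, - 213/4,66.49,111,  171, 266,312 , 487,559,595, 760,884] 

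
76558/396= 38279/198 = 193.33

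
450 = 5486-5036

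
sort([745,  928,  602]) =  [ 602,745,928]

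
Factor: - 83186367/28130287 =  - 3^1*11^1*269^1*1511^(-1)*9371^1*18617^(-1)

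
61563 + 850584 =912147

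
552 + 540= 1092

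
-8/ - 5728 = 1/716 = 0.00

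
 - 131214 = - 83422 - 47792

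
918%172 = 58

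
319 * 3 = 957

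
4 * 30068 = 120272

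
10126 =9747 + 379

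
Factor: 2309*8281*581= 11109201649  =  7^3*13^2*83^1*2309^1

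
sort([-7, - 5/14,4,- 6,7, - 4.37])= [-7,- 6, - 4.37, -5/14,4, 7]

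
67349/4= 67349/4  =  16837.25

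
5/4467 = 5/4467 = 0.00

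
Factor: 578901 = 3^1*17^1*11351^1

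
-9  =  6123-6132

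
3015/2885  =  1 + 26/577=1.05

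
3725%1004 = 713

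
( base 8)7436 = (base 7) 14166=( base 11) 29A9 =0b111100011110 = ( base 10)3870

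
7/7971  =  7/7971 = 0.00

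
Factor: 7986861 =3^2*29^1*71^1*431^1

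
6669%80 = 29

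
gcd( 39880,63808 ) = 7976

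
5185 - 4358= 827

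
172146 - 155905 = 16241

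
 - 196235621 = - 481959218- - 285723597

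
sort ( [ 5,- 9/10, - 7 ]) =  [- 7, - 9/10, 5]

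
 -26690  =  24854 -51544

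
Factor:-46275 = -3^1*5^2  *617^1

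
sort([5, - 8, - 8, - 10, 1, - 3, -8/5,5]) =[ -10, - 8, - 8 , - 3,-8/5,1,5,5 ]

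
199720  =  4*49930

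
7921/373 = 21+88/373 =21.24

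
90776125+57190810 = 147966935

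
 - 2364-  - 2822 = 458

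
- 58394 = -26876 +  - 31518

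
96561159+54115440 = 150676599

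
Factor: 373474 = 2^1*23^2  *353^1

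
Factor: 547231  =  61^1*8971^1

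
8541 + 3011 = 11552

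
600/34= 300/17 = 17.65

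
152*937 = 142424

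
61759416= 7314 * 8444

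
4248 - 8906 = -4658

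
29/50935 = 29/50935 = 0.00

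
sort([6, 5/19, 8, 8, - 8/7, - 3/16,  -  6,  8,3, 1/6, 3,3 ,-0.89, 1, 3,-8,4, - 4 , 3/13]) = [-8, - 6, - 4, - 8/7, - 0.89,- 3/16, 1/6,3/13,5/19 , 1 , 3, 3, 3,  3 , 4,6 , 8,8, 8 ]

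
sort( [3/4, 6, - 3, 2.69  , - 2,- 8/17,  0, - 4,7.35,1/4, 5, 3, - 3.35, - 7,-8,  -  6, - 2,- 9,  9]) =[ - 9, - 8, - 7, - 6 , - 4, - 3.35, - 3, - 2, - 2,  -  8/17, 0, 1/4, 3/4, 2.69,3, 5, 6,7.35, 9]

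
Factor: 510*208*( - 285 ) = -30232800 = - 2^5*3^2*5^2*13^1*17^1*19^1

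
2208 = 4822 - 2614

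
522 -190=332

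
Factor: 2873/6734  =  221/518=2^( - 1)*7^( - 1) * 13^1*17^1*37^( - 1)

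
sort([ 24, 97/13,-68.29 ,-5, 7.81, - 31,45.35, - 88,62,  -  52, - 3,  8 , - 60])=[ - 88, - 68.29,  -  60,-52,-31 , - 5, - 3, 97/13, 7.81,8, 24,45.35 , 62 ]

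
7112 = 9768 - 2656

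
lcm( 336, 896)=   2688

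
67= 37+30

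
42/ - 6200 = -1 + 3079/3100= -0.01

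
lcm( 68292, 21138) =887796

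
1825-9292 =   -  7467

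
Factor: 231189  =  3^1*7^1*101^1*109^1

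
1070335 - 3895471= -2825136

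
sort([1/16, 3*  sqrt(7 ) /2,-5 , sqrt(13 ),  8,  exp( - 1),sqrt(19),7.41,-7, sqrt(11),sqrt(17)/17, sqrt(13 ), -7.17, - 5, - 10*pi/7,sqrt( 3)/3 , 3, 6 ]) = [ - 7.17, - 7,-5, - 5, - 10*pi/7,1/16 , sqrt(17 )/17,exp( - 1),sqrt( 3) /3, 3,sqrt(11 ),  sqrt (13), sqrt(13),3*sqrt( 7)/2,sqrt ( 19) , 6, 7.41,8 ] 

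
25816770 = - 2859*( - 9030 ) 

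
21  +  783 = 804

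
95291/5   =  95291/5 = 19058.20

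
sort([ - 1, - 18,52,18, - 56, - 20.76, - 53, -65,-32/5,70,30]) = [ - 65,-56, - 53,-20.76, - 18, - 32/5, - 1,18,30,52,  70 ] 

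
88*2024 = 178112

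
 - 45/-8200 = 9/1640=0.01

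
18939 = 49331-30392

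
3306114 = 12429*266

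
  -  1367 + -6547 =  -7914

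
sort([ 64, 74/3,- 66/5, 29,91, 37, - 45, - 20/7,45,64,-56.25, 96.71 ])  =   [  -  56.25, - 45,- 66/5,-20/7, 74/3, 29, 37, 45,64,  64,91,96.71] 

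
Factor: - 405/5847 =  - 135/1949 = -  3^3*5^1*1949^(  -  1 )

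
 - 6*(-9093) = 54558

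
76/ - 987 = -1+ 911/987 = - 0.08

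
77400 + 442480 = 519880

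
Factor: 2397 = 3^1*17^1*47^1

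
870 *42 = 36540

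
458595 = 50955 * 9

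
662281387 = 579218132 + 83063255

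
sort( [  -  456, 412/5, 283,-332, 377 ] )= [-456,-332,412/5, 283,377]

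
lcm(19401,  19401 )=19401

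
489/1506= 163/502 = 0.32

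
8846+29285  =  38131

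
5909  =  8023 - 2114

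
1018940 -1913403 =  - 894463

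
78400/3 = 26133 + 1/3 = 26133.33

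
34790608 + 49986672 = 84777280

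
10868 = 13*836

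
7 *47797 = 334579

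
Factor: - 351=  -  3^3*13^1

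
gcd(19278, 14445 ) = 27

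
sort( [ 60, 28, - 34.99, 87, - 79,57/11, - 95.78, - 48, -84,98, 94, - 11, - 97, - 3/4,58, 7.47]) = [ - 97 , - 95.78, - 84,- 79, - 48, - 34.99, - 11 , - 3/4, 57/11,7.47, 28, 58,60,87, 94,98] 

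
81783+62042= 143825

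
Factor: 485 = 5^1*97^1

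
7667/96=7667/96=79.86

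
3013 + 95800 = 98813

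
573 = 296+277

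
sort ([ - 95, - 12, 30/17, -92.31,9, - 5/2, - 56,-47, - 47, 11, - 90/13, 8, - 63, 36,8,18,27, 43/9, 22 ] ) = [  -  95, - 92.31, - 63, - 56, - 47,  -  47,  -  12, - 90/13, - 5/2 , 30/17,43/9, 8, 8, 9,11, 18,22, 27, 36]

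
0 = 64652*0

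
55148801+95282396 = 150431197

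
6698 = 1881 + 4817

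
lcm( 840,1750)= 21000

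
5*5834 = 29170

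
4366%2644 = 1722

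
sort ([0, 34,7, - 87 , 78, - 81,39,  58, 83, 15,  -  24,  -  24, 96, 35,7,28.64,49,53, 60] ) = [ - 87 , - 81, - 24,-24,  0,7,7,15, 28.64 , 34,35, 39, 49,53, 58, 60, 78,83, 96]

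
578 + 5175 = 5753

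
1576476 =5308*297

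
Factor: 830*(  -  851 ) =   -  2^1*5^1 * 23^1*37^1*83^1  =  -706330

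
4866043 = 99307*49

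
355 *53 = 18815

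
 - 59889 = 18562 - 78451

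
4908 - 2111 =2797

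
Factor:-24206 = - 2^1* 7^2*13^1*19^1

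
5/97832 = 5/97832 = 0.00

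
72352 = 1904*38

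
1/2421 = 1/2421 = 0.00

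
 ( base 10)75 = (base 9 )83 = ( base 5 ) 300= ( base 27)2L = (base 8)113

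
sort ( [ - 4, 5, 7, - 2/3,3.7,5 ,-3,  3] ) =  [ - 4, - 3, - 2/3,  3,3.7,5,5,7 ]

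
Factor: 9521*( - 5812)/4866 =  - 27668026/2433 = -2^1*3^( - 1)*811^(-1) * 1453^1*9521^1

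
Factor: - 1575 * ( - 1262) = 2^1*3^2*5^2*7^1*631^1= 1987650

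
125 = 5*25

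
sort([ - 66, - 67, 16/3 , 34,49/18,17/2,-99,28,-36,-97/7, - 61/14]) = [ - 99, - 67,-66,- 36 ,-97/7, -61/14,  49/18, 16/3,17/2,28, 34]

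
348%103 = 39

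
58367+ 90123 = 148490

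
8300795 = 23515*353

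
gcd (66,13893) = 33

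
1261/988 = 1 + 21/76 = 1.28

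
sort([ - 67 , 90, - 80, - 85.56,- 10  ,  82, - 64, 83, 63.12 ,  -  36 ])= [ - 85.56, - 80,-67 ,-64 , - 36, - 10 , 63.12 , 82,83, 90] 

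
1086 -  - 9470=10556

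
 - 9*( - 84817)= 763353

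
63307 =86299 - 22992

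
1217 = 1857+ - 640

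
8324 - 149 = 8175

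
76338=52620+23718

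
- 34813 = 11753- 46566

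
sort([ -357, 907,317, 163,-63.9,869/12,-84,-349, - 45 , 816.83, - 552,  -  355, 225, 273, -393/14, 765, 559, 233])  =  [  -  552, -357, - 355, - 349,  -  84, - 63.9,  -  45, - 393/14, 869/12, 163,225,233,273, 317 , 559, 765, 816.83, 907] 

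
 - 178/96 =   -  89/48 = - 1.85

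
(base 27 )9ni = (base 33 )6K6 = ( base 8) 16040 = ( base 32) 710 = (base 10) 7200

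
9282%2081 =958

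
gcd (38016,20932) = 4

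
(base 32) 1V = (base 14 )47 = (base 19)36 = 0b111111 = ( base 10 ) 63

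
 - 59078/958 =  - 29539/479  =  - 61.67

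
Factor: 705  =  3^1 * 5^1*47^1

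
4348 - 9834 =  - 5486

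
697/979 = 697/979 = 0.71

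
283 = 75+208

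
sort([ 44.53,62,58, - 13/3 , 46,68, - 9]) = [ -9,-13/3,44.53, 46,58, 62  ,  68]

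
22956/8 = 2869  +  1/2  =  2869.50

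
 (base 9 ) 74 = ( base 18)3D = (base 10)67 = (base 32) 23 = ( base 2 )1000011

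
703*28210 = 19831630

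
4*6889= 27556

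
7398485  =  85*87041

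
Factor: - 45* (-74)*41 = 136530= 2^1*3^2 *5^1 * 37^1*41^1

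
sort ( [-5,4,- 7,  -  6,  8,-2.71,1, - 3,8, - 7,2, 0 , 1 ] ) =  [-7, - 7, - 6,-5, - 3, - 2.71,0,1,1, 2,4,8,8 ] 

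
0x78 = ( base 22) 5A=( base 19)66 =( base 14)88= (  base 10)120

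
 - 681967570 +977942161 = 295974591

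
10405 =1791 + 8614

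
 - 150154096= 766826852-916980948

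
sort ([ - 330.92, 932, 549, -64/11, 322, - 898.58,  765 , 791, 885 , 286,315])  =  [ - 898.58,  -  330.92, - 64/11,286,315,322 , 549 , 765, 791,885,932]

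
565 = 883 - 318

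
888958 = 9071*98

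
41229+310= 41539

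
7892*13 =102596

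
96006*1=96006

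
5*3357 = 16785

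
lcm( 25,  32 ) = 800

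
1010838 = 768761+242077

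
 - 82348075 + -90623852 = -172971927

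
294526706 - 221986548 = 72540158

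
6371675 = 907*7025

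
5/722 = 5/722 = 0.01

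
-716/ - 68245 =716/68245= 0.01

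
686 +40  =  726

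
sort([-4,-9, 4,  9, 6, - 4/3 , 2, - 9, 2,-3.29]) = [ - 9,-9,-4, - 3.29 ,-4/3, 2,2,4,6 , 9 ] 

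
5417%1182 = 689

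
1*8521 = 8521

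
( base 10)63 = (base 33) 1U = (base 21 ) 30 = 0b111111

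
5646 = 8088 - 2442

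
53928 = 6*8988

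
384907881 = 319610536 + 65297345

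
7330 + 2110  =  9440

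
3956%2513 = 1443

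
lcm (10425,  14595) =72975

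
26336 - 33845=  - 7509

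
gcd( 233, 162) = 1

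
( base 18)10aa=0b1011110000110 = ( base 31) 688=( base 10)6022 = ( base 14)22a2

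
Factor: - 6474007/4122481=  - 11^( -1)*374771^( - 1 ) * 6474007^1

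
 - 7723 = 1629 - 9352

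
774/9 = 86 =86.00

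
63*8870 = 558810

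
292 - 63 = 229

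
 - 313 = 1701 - 2014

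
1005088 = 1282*784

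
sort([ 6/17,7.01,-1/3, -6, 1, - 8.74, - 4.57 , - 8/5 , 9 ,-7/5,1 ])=[  -  8.74,- 6, - 4.57,-8/5 ,-7/5 , - 1/3,6/17,1,1 , 7.01,9 ]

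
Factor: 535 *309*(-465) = -76871475 = -3^2 * 5^2 * 31^1*103^1 * 107^1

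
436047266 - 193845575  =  242201691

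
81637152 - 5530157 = 76106995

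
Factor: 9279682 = 2^1*103^1*107^1*421^1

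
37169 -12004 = 25165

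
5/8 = 5/8 = 0.62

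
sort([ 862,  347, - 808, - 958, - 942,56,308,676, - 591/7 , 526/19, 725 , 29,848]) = [ - 958, - 942, - 808, - 591/7, 526/19,29,56,308,347,676, 725, 848,862 ]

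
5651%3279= 2372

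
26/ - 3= - 9 + 1/3 = -  8.67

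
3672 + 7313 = 10985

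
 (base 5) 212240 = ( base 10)7195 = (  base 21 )G6D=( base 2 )1110000011011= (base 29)8g3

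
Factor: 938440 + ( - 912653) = 107^1 * 241^1 = 25787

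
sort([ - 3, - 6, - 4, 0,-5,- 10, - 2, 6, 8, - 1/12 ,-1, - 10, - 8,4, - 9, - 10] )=[ - 10, - 10, - 10,-9,- 8,  -  6, - 5, - 4, -3, - 2, - 1,-1/12, 0,4 , 6, 8]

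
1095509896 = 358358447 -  - 737151449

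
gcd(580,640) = 20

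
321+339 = 660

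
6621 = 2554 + 4067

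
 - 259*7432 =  - 1924888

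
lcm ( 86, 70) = 3010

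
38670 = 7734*5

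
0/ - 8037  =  0/1=- 0.00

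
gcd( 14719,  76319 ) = 1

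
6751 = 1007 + 5744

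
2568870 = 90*28543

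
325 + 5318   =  5643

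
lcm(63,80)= 5040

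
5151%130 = 81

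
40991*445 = 18240995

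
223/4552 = 223/4552 = 0.05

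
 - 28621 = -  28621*1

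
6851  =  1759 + 5092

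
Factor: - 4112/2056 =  - 2 = -2^1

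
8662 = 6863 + 1799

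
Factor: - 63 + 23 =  - 2^3*5^1 =- 40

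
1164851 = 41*28411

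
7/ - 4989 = -7/4989 = - 0.00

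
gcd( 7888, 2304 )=16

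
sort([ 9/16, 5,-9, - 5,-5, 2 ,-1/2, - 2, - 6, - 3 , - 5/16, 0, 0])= [ - 9,-6, - 5,-5 , -3 , - 2, - 1/2, -5/16,0,0 , 9/16,2, 5]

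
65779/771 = 65779/771=85.32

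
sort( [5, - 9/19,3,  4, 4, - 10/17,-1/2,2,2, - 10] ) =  [ - 10,  -  10/17 , -1/2,-9/19,2, 2,3 , 4,4, 5]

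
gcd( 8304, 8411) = 1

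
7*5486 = 38402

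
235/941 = 235/941 = 0.25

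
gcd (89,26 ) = 1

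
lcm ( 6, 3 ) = 6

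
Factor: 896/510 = 448/255 = 2^6*3^( - 1 )*5^( - 1)*7^1 *17^( - 1 )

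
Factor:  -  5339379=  - 3^1*53^1*33581^1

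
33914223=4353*7791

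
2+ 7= 9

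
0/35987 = 0 = 0.00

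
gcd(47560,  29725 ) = 5945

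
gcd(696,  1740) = 348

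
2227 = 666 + 1561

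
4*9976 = 39904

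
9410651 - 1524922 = 7885729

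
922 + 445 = 1367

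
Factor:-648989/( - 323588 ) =2^( - 2)*11^1 * 41^1*1439^1 * 80897^( - 1) 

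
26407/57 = 463  +  16/57 = 463.28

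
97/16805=97/16805 = 0.01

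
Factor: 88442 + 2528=90970 = 2^1*  5^1*11^1*827^1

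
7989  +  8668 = 16657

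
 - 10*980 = - 9800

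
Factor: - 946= -2^1*11^1 * 43^1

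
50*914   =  45700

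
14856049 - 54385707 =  - 39529658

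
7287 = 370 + 6917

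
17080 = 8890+8190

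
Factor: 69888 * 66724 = 2^10*3^1*7^2*13^1*2383^1 = 4663206912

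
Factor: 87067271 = 87067271^1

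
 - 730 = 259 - 989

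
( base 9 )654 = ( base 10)535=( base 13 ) 322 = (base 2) 1000010111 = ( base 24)M7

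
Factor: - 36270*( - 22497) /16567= 815966190/16567= 2^1*3^3*5^1*13^1 * 31^1*7499^1*16567^ ( - 1)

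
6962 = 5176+1786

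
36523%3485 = 1673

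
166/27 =6+4/27 = 6.15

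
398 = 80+318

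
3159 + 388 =3547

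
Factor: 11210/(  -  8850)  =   - 19/15=- 3^( - 1)*5^( - 1 )*19^1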